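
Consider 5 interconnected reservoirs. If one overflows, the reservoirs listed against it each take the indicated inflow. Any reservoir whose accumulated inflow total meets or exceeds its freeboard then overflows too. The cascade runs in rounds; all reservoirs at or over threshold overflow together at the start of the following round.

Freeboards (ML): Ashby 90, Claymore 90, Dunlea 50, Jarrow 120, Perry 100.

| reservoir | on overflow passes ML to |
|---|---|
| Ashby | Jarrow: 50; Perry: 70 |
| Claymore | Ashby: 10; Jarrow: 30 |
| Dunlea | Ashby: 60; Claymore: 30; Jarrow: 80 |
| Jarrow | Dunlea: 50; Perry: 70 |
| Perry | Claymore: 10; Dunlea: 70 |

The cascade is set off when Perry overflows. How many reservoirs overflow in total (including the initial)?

Round 1 — Perry overflows (initial).
  Claymore: +10 → 10 < 90
  Dunlea: +70 → 70 ≥ 50
Round 2 — Dunlea overflows.
  Ashby: +60 → 60 < 90
  Claymore: +30 → 40 < 90
  Jarrow: +80 → 80 < 120
No further overflows.

2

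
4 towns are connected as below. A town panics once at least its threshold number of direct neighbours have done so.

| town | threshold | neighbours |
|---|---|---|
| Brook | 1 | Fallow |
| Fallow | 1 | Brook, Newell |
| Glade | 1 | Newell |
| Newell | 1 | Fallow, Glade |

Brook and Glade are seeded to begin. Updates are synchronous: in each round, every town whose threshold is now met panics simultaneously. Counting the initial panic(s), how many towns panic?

Round 1 — Brook, Glade panic (initial).
Round 2 — checking thresholds:
  Fallow: 1 of 2 neighbours ≥ 1, panics.
  Newell: 1 of 2 neighbours ≥ 1, panics.
Round 3 — no new panics; cascade stops.

4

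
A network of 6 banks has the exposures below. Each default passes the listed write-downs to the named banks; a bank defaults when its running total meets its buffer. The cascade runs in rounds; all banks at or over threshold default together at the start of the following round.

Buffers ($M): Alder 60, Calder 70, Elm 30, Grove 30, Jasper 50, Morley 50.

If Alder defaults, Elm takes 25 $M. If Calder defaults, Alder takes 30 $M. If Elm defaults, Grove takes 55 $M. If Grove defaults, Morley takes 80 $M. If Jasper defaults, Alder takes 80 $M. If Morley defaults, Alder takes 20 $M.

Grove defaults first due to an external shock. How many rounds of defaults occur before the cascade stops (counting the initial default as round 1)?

Round 1 — Grove defaults (initial).
  Morley: +80 → 80 ≥ 50
Round 2 — Morley defaults.
  Alder: +20 → 20 < 60
No further defaults.

2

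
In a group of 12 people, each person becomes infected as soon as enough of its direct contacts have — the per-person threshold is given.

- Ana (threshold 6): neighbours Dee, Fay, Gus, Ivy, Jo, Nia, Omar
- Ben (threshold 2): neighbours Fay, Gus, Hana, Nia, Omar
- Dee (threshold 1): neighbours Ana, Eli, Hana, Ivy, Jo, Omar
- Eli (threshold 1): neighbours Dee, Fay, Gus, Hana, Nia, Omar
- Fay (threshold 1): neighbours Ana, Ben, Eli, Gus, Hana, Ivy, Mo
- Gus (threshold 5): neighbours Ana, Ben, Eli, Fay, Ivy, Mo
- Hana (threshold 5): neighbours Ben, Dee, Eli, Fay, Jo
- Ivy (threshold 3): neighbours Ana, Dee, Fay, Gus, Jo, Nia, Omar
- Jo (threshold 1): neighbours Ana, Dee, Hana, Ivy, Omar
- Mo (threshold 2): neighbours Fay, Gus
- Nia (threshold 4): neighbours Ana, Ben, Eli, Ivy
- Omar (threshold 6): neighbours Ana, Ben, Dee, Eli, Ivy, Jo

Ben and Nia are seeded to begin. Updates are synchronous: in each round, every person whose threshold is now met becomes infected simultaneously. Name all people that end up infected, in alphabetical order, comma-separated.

Ben, Dee, Eli, Fay, Hana, Ivy, Jo, Nia

Round 1 — Ben, Nia become infected (initial).
Round 2 — checking thresholds:
  Ana: 1 of 7 neighbours < 6, below threshold.
  Eli: 1 of 6 neighbours ≥ 1, becomes infected.
  Fay: 1 of 7 neighbours ≥ 1, becomes infected.
  Gus: 1 of 6 neighbours < 5, below threshold.
  Hana: 1 of 5 neighbours < 5, below threshold.
  Ivy: 1 of 7 neighbours < 3, below threshold.
  Omar: 1 of 6 neighbours < 6, below threshold.
Round 3 — checking thresholds:
  Ana: 2 of 7 neighbours < 6, below threshold.
  Dee: 1 of 6 neighbours ≥ 1, becomes infected.
  Gus: 3 of 6 neighbours < 5, below threshold.
  Hana: 3 of 5 neighbours < 5, below threshold.
  Ivy: 2 of 7 neighbours < 3, below threshold.
  Mo: 1 of 2 neighbours < 2, below threshold.
  Omar: 2 of 6 neighbours < 6, below threshold.
Round 4 — checking thresholds:
  Ana: 3 of 7 neighbours < 6, below threshold.
  Gus: 3 of 6 neighbours < 5, below threshold.
  Hana: 4 of 5 neighbours < 5, below threshold.
  Ivy: 3 of 7 neighbours ≥ 3, becomes infected.
  Jo: 1 of 5 neighbours ≥ 1, becomes infected.
  Mo: 1 of 2 neighbours < 2, below threshold.
  Omar: 3 of 6 neighbours < 6, below threshold.
Round 5 — checking thresholds:
  Ana: 5 of 7 neighbours < 6, below threshold.
  Gus: 4 of 6 neighbours < 5, below threshold.
  Hana: 5 of 5 neighbours ≥ 5, becomes infected.
  Mo: 1 of 2 neighbours < 2, below threshold.
  Omar: 5 of 6 neighbours < 6, below threshold.
Round 6 — no new infections; cascade stops.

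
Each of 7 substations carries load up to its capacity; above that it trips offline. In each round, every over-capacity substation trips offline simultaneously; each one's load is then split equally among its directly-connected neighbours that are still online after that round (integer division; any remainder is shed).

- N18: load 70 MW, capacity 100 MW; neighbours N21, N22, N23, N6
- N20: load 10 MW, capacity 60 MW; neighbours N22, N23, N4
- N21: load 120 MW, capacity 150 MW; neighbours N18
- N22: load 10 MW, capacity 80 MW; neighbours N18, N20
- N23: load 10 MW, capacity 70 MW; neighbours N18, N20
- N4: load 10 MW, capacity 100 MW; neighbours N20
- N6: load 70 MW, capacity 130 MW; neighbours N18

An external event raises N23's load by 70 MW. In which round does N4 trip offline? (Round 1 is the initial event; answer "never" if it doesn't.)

Round 1 — N23 at 80 > 70. N23 trips offline.
  N23 sheds 80 MW to N18, N20: 40 each.
    N18: 70+40 = 110 > 100
    N20: 10+40 = 50 ≤ 60
Round 2 — N18 trips offline.
  N18 sheds 110 MW to N21, N22, N6: 36 each (2 lost).
    N21: 120+36 = 156 > 150
    N22: 10+36 = 46 ≤ 80
    N6: 70+36 = 106 ≤ 130
Round 3 — N21 trips offline.
  N21 sheds 156 MW: no online neighbours, lost.
No further trips.

never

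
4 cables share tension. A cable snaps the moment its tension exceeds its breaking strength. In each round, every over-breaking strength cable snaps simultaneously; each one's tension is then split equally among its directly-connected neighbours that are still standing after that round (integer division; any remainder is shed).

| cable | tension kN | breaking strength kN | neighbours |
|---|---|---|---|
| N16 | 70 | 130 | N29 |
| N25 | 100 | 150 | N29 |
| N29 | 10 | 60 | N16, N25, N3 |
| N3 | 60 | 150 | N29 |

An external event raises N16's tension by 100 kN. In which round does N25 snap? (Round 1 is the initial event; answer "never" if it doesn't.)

3

Round 1 — N16 at 170 > 130. N16 snaps.
  N16 sheds 170 kN to N29: 170 each.
    N29: 10+170 = 180 > 60
Round 2 — N29 snaps.
  N29 sheds 180 kN to N25, N3: 90 each.
    N25: 100+90 = 190 > 150
    N3: 60+90 = 150 ≤ 150
Round 3 — N25 snaps.
  N25 sheds 190 kN: no online neighbours, lost.
No further breaks.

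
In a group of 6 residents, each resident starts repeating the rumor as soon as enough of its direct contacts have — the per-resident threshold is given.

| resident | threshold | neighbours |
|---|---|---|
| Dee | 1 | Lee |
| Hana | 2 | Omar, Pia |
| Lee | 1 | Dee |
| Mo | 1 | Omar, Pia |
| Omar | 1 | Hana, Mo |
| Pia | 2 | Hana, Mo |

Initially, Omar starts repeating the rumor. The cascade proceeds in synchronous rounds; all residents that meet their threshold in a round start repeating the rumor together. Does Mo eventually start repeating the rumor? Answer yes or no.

yes

Round 1 — Omar starts repeating the rumor (initial).
Round 2 — checking thresholds:
  Hana: 1 of 2 neighbours < 2, below threshold.
  Mo: 1 of 2 neighbours ≥ 1, starts repeating the rumor.
Round 3 — no new spreads; cascade stops.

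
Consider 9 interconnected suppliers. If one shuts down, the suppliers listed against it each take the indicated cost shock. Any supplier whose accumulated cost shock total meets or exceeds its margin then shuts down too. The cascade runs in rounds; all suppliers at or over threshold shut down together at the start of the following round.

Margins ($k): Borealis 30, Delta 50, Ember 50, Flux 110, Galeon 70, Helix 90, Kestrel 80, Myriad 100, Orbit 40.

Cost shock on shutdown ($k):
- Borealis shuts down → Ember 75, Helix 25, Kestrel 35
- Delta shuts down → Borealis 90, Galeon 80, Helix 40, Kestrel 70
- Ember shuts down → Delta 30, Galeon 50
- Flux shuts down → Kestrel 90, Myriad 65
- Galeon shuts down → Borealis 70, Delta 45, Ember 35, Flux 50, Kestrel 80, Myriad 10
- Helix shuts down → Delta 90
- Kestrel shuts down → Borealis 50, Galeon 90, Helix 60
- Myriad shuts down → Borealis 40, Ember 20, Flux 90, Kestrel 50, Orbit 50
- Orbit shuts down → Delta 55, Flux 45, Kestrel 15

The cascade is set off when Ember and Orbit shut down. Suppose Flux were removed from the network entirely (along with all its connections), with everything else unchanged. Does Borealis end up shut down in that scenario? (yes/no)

With Flux removed:
Round 1 — Ember, Orbit shut down (initial).
  Delta: +30+55 → 85 ≥ 50
  Galeon: +50 → 50 < 70
  Kestrel: +15 → 15 < 80
Round 2 — Delta shuts down.
  Borealis: +90 → 90 ≥ 30
  Galeon: +80 → 130 ≥ 70
  Helix: +40 → 40 < 90
  Kestrel: +70 → 85 ≥ 80
Round 3 — Borealis, Galeon, Kestrel shut down.
  Helix: +25+60 → 125 ≥ 90
  Myriad: +10 → 10 < 100
Round 4 — Helix shuts down.
No further shutdowns.

yes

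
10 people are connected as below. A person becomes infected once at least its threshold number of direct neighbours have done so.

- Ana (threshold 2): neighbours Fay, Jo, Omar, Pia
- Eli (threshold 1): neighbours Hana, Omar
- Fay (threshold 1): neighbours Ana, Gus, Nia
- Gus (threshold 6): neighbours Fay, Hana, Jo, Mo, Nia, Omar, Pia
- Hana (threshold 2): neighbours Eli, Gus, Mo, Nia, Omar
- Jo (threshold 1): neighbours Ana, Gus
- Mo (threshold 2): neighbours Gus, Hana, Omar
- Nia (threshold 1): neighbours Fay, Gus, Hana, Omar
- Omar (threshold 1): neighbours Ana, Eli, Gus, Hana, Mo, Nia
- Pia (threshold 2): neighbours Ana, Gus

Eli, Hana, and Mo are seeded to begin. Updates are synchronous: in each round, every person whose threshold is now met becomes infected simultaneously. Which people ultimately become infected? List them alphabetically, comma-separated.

Ana, Eli, Fay, Gus, Hana, Jo, Mo, Nia, Omar, Pia

Round 1 — Eli, Hana, Mo become infected (initial).
Round 2 — checking thresholds:
  Gus: 2 of 7 neighbours < 6, holds.
  Nia: 1 of 4 neighbours ≥ 1, becomes infected.
  Omar: 3 of 6 neighbours ≥ 1, becomes infected.
Round 3 — checking thresholds:
  Ana: 1 of 4 neighbours < 2, holds.
  Fay: 1 of 3 neighbours ≥ 1, becomes infected.
  Gus: 4 of 7 neighbours < 6, holds.
Round 4 — checking thresholds:
  Ana: 2 of 4 neighbours ≥ 2, becomes infected.
  Gus: 5 of 7 neighbours < 6, holds.
Round 5 — checking thresholds:
  Gus: 5 of 7 neighbours < 6, holds.
  Jo: 1 of 2 neighbours ≥ 1, becomes infected.
  Pia: 1 of 2 neighbours < 2, holds.
Round 6 — checking thresholds:
  Gus: 6 of 7 neighbours ≥ 6, becomes infected.
  Pia: 1 of 2 neighbours < 2, holds.
Round 7 — checking thresholds:
  Pia: 2 of 2 neighbours ≥ 2, becomes infected.
Round 8 — no new infections; cascade stops.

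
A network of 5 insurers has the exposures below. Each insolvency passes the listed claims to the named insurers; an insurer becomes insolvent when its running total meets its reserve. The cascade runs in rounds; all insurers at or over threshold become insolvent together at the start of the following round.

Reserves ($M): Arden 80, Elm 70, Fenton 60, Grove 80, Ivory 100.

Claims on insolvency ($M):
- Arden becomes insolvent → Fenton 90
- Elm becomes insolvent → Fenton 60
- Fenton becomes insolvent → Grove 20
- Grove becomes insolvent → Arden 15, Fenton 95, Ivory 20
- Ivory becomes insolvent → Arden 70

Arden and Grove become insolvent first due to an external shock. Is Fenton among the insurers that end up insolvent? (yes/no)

yes

Round 1 — Arden, Grove become insolvent (initial).
  Fenton: +90+95 → 185 ≥ 60
  Ivory: +20 → 20 < 100
Round 2 — Fenton becomes insolvent.
No further insolvencies.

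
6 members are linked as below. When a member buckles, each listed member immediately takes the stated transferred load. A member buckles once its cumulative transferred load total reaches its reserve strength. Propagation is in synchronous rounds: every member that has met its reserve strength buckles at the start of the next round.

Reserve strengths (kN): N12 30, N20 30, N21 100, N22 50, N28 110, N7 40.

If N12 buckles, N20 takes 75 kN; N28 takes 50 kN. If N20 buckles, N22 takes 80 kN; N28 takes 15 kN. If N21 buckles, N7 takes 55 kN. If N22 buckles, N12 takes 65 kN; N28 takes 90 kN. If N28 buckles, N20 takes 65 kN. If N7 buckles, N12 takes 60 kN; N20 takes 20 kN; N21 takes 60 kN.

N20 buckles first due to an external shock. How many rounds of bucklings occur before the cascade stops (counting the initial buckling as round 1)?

4

Round 1 — N20 buckles (initial).
  N22: +80 → 80 ≥ 50
  N28: +15 → 15 < 110
Round 2 — N22 buckles.
  N12: +65 → 65 ≥ 30
  N28: +90 → 105 < 110
Round 3 — N12 buckles.
  N28: +50 → 155 ≥ 110
Round 4 — N28 buckles.
No further bucklings.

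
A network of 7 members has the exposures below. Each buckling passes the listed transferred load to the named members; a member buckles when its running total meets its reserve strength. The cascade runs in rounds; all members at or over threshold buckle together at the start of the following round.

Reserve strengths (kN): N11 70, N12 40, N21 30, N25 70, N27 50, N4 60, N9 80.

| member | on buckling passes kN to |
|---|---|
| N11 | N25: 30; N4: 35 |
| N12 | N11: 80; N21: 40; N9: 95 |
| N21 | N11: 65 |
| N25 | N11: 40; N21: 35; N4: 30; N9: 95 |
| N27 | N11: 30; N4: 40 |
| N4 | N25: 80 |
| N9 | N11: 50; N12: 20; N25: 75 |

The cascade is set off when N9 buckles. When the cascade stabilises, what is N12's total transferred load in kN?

20

Round 1 — N9 buckles (initial).
  N11: +50 → 50 < 70
  N12: +20 → 20 < 40
  N25: +75 → 75 ≥ 70
Round 2 — N25 buckles.
  N11: +40 → 90 ≥ 70
  N21: +35 → 35 ≥ 30
  N4: +30 → 30 < 60
Round 3 — N11, N21 buckle.
  N4: +35 → 65 ≥ 60
Round 4 — N4 buckles.
No further bucklings.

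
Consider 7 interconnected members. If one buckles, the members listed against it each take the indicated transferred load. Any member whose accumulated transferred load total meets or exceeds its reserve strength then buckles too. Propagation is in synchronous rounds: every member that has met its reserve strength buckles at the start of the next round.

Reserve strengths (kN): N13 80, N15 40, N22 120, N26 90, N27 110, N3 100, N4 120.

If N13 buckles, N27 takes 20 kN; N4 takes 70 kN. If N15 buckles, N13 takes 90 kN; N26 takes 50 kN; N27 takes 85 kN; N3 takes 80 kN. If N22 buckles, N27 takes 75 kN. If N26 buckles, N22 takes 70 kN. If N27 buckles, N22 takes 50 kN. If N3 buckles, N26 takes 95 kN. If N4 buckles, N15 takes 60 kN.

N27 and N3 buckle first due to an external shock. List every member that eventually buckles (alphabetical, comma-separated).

Round 1 — N27, N3 buckle (initial).
  N22: +50 → 50 < 120
  N26: +95 → 95 ≥ 90
Round 2 — N26 buckles.
  N22: +70 → 120 ≥ 120
Round 3 — N22 buckles.
No further bucklings.

N22, N26, N27, N3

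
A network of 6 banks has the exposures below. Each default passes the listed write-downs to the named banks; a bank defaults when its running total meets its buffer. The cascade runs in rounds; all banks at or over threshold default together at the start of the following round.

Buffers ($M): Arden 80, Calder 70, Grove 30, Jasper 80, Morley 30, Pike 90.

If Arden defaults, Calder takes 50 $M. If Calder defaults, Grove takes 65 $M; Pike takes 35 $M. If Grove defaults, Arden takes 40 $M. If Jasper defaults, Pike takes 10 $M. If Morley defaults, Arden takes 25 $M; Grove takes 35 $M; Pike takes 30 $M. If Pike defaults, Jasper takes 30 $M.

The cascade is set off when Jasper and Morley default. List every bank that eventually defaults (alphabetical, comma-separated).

Grove, Jasper, Morley

Round 1 — Jasper, Morley default (initial).
  Arden: +25 → 25 < 80
  Grove: +35 → 35 ≥ 30
  Pike: +10+30 → 40 < 90
Round 2 — Grove defaults.
  Arden: +40 → 65 < 80
No further defaults.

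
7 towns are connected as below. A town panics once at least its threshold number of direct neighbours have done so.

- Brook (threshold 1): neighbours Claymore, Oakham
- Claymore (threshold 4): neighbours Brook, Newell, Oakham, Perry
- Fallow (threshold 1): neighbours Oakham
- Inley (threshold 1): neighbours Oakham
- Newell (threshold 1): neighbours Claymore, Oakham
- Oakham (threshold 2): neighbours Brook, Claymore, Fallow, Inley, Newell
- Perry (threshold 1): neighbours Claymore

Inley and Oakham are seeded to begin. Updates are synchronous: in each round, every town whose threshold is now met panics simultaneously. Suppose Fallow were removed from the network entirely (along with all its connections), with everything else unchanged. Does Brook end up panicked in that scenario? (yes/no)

With Fallow removed:
Round 1 — Inley, Oakham panic (initial).
Round 2 — checking thresholds:
  Brook: 1 of 2 neighbours ≥ 1, panics.
  Claymore: 1 of 4 neighbours < 4, not yet.
  Newell: 1 of 2 neighbours ≥ 1, panics.
Round 3 — no new panics; cascade stops.

yes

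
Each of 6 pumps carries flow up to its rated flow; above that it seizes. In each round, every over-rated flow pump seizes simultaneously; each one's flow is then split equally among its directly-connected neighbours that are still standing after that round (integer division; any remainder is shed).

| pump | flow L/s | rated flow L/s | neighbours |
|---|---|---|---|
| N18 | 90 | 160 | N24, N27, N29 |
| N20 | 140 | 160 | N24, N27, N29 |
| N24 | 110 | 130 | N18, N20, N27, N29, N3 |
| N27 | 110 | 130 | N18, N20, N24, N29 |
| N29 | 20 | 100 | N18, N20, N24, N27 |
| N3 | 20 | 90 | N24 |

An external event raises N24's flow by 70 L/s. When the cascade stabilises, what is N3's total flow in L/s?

Round 1 — N24 at 180 > 130. N24 seizes.
  N24 sheds 180 L/s to N18, N20, N27, N29, N3: 36 each.
    N18: 90+36 = 126 ≤ 160
    N20: 140+36 = 176 > 160
    N27: 110+36 = 146 > 130
    N29: 20+36 = 56 ≤ 100
    N3: 20+36 = 56 ≤ 90
Round 2 — N20, N27 seize.
  N20 sheds 176 L/s to N29: 176 each.
    N29: 56+176 = 232 > 100
  N27 sheds 146 L/s to N18, N29: 73 each.
    N18: 126+73 = 199 > 160
    N29: 232+73 = 305 > 100
Round 3 — N18, N29 seize.
  N18 sheds 199 L/s: no online neighbours, lost.
  N29 sheds 305 L/s: no online neighbours, lost.
No further seizures.

56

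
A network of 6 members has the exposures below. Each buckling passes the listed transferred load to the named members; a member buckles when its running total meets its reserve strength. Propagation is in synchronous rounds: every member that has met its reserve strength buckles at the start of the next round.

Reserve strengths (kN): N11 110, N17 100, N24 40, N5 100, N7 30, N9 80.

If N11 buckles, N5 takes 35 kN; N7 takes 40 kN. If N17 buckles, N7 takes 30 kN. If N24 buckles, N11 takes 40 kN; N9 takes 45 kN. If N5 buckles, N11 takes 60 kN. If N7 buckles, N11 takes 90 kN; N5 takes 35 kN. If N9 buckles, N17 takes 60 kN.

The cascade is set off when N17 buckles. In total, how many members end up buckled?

Round 1 — N17 buckles (initial).
  N7: +30 → 30 ≥ 30
Round 2 — N7 buckles.
  N11: +90 → 90 < 110
  N5: +35 → 35 < 100
No further bucklings.

2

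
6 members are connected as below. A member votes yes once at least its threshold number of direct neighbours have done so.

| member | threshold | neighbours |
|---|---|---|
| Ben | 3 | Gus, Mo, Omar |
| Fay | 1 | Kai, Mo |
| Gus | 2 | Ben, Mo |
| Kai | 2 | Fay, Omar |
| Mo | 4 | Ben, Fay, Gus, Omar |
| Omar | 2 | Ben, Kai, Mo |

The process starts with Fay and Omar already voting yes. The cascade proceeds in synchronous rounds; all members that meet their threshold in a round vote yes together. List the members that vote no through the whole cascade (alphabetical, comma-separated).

Ben, Gus, Mo

Round 1 — Fay, Omar vote yes (initial).
Round 2 — checking thresholds:
  Ben: 1 of 3 neighbours < 3, not yet.
  Kai: 2 of 2 neighbours ≥ 2, votes yes.
  Mo: 2 of 4 neighbours < 4, not yet.
Round 3 — no new yes votes; cascade stops.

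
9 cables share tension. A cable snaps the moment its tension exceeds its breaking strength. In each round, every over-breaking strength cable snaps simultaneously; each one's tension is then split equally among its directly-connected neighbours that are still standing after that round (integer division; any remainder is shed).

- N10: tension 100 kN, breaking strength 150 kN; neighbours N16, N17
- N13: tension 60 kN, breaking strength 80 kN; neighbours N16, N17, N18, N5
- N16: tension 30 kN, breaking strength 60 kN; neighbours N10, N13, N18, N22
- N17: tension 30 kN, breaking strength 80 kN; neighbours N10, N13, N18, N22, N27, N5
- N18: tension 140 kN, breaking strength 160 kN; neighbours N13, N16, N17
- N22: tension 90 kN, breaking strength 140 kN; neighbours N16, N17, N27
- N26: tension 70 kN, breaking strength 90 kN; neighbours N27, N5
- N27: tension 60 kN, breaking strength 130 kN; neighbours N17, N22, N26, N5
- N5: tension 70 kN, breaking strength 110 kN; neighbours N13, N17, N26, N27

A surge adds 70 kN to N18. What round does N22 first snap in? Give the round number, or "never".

3

Round 1 — N18 at 210 > 160. N18 snaps.
  N18 sheds 210 kN to N13, N16, N17: 70 each.
    N13: 60+70 = 130 > 80
    N16: 30+70 = 100 > 60
    N17: 30+70 = 100 > 80
Round 2 — N13, N16, N17 snap.
  N13 sheds 130 kN to N5: 130 each.
    N5: 70+130 = 200 > 110
  N16 sheds 100 kN to N10, N22: 50 each.
    N10: 100+50 = 150 ≤ 150
    N22: 90+50 = 140 ≤ 140
  N17 sheds 100 kN to N10, N22, N27, N5: 25 each.
    N10: 150+25 = 175 > 150
    N22: 140+25 = 165 > 140
    N27: 60+25 = 85 ≤ 130
    N5: 200+25 = 225 > 110
Round 3 — N10, N22, N5 snap.
  N10 sheds 175 kN: no online neighbours, lost.
  N22 sheds 165 kN to N27: 165 each.
    N27: 85+165 = 250 > 130
  N5 sheds 225 kN to N26, N27: 112 each (1 lost).
    N26: 70+112 = 182 > 90
    N27: 250+112 = 362 > 130
Round 4 — N26, N27 snap.
  N26 sheds 182 kN: no online neighbours, lost.
  N27 sheds 362 kN: no online neighbours, lost.
No further breaks.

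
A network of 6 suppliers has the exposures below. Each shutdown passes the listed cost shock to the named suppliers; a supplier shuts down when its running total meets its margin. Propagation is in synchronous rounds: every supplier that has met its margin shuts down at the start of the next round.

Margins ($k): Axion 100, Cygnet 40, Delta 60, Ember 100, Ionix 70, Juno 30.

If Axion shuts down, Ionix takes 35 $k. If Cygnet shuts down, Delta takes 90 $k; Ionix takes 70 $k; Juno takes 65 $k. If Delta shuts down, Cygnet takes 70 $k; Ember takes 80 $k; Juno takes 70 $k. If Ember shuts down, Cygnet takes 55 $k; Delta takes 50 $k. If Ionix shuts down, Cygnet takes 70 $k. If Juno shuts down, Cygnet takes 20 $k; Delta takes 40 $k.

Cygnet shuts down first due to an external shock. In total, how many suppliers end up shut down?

4

Round 1 — Cygnet shuts down (initial).
  Delta: +90 → 90 ≥ 60
  Ionix: +70 → 70 ≥ 70
  Juno: +65 → 65 ≥ 30
Round 2 — Delta, Ionix, Juno shut down.
  Ember: +80 → 80 < 100
No further shutdowns.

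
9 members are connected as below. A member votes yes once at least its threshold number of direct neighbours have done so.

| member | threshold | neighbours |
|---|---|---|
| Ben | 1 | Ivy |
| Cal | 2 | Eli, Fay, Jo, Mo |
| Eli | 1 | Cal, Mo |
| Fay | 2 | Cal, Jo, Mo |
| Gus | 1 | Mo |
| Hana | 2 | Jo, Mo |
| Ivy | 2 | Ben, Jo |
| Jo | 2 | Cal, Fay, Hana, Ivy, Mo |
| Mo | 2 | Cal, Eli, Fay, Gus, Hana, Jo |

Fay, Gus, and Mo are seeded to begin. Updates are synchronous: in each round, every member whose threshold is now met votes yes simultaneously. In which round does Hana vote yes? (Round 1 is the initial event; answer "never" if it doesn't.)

Round 1 — Fay, Gus, Mo vote yes (initial).
Round 2 — checking thresholds:
  Cal: 2 of 4 neighbours ≥ 2, votes yes.
  Eli: 1 of 2 neighbours ≥ 1, votes yes.
  Hana: 1 of 2 neighbours < 2, not yet.
  Jo: 2 of 5 neighbours ≥ 2, votes yes.
Round 3 — checking thresholds:
  Hana: 2 of 2 neighbours ≥ 2, votes yes.
  Ivy: 1 of 2 neighbours < 2, not yet.
Round 4 — no new yes votes; cascade stops.

3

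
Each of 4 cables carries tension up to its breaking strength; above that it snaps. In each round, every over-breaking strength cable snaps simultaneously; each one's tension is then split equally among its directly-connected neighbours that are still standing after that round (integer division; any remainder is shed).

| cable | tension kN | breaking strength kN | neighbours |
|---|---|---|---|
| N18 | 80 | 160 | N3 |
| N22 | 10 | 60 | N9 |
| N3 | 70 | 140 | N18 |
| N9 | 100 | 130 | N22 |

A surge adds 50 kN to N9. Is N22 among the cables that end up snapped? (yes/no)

yes

Round 1 — N9 at 150 > 130. N9 snaps.
  N9 sheds 150 kN to N22: 150 each.
    N22: 10+150 = 160 > 60
Round 2 — N22 snaps.
  N22 sheds 160 kN: no online neighbours, lost.
No further breaks.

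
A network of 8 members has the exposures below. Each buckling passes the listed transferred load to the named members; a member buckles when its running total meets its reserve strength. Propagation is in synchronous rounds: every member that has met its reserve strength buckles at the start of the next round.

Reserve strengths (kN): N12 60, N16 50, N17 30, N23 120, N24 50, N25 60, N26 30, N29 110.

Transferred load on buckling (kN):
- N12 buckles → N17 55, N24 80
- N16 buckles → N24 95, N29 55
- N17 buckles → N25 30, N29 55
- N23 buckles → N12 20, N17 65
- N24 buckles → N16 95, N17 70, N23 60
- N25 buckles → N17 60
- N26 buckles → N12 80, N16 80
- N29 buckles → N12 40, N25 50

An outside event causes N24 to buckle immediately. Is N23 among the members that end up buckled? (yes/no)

no

Round 1 — N24 buckles (initial).
  N16: +95 → 95 ≥ 50
  N17: +70 → 70 ≥ 30
  N23: +60 → 60 < 120
Round 2 — N16, N17 buckle.
  N25: +30 → 30 < 60
  N29: +55+55 → 110 ≥ 110
Round 3 — N29 buckles.
  N12: +40 → 40 < 60
  N25: +50 → 80 ≥ 60
Round 4 — N25 buckles.
No further bucklings.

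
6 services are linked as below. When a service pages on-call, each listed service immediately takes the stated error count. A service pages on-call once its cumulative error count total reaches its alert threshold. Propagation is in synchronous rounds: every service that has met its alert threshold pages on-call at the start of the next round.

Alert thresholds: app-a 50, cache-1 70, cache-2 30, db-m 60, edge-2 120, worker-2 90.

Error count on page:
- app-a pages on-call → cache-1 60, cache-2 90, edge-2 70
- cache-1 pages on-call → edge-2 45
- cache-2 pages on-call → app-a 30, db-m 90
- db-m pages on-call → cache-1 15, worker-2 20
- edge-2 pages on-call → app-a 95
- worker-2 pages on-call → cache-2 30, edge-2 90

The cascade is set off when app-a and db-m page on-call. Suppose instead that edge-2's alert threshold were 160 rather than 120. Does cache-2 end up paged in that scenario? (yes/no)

yes

With edge-2's alert threshold at 160:
Round 1 — app-a, db-m page on-call (initial).
  cache-1: +60+15 → 75 ≥ 70
  cache-2: +90 → 90 ≥ 30
  edge-2: +70 → 70 < 160
  worker-2: +20 → 20 < 90
Round 2 — cache-1, cache-2 page on-call.
  edge-2: +45 → 115 < 160
No further pages.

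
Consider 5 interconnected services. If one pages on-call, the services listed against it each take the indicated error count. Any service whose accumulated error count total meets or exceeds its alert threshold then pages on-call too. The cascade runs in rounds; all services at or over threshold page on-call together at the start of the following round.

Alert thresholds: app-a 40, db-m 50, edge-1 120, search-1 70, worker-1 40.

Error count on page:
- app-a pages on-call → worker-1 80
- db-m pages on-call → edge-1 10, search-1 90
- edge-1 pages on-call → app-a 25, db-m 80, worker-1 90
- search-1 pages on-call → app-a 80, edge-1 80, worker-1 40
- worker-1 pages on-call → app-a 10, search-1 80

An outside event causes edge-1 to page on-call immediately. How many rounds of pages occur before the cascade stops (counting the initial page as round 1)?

Round 1 — edge-1 pages on-call (initial).
  app-a: +25 → 25 < 40
  db-m: +80 → 80 ≥ 50
  worker-1: +90 → 90 ≥ 40
Round 2 — db-m, worker-1 page on-call.
  app-a: +10 → 35 < 40
  search-1: +90+80 → 170 ≥ 70
Round 3 — search-1 pages on-call.
  app-a: +80 → 115 ≥ 40
Round 4 — app-a pages on-call.
No further pages.

4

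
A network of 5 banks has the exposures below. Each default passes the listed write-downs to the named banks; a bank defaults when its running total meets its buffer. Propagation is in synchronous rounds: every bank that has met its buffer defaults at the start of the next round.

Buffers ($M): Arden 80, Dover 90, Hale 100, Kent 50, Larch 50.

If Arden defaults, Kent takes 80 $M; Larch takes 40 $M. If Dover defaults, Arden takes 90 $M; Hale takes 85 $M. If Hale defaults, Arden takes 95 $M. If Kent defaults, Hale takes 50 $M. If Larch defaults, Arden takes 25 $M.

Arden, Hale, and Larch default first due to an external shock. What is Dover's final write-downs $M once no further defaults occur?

0

Round 1 — Arden, Hale, Larch default (initial).
  Kent: +80 → 80 ≥ 50
Round 2 — Kent defaults.
No further defaults.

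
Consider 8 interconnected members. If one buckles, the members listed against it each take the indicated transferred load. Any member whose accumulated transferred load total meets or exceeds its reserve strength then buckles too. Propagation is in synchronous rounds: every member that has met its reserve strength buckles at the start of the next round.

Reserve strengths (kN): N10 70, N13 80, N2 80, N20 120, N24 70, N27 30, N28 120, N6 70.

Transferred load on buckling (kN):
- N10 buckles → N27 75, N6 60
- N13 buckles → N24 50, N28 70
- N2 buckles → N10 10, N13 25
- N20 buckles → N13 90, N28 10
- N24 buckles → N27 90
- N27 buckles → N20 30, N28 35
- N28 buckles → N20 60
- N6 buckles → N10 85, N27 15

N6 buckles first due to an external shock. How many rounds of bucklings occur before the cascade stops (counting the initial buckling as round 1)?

Round 1 — N6 buckles (initial).
  N10: +85 → 85 ≥ 70
  N27: +15 → 15 < 30
Round 2 — N10 buckles.
  N27: +75 → 90 ≥ 30
Round 3 — N27 buckles.
  N20: +30 → 30 < 120
  N28: +35 → 35 < 120
No further bucklings.

3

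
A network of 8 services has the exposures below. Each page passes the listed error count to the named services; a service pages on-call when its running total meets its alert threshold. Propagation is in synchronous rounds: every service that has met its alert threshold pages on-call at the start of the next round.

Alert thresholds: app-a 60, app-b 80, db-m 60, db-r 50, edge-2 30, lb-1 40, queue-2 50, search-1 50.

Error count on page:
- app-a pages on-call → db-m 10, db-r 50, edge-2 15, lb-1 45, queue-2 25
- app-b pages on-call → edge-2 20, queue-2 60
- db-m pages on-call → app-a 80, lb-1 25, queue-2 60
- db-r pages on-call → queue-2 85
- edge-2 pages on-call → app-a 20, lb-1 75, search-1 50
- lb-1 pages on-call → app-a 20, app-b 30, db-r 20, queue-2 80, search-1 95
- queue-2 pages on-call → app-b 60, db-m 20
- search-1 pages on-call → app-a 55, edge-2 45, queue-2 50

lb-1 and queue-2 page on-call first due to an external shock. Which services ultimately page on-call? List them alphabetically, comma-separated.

Round 1 — lb-1, queue-2 page on-call (initial).
  app-a: +20 → 20 < 60
  app-b: +30+60 → 90 ≥ 80
  db-m: +20 → 20 < 60
  db-r: +20 → 20 < 50
  search-1: +95 → 95 ≥ 50
Round 2 — app-b, search-1 page on-call.
  app-a: +55 → 75 ≥ 60
  edge-2: +20+45 → 65 ≥ 30
Round 3 — app-a, edge-2 page on-call.
  db-m: +10 → 30 < 60
  db-r: +50 → 70 ≥ 50
Round 4 — db-r pages on-call.
No further pages.

app-a, app-b, db-r, edge-2, lb-1, queue-2, search-1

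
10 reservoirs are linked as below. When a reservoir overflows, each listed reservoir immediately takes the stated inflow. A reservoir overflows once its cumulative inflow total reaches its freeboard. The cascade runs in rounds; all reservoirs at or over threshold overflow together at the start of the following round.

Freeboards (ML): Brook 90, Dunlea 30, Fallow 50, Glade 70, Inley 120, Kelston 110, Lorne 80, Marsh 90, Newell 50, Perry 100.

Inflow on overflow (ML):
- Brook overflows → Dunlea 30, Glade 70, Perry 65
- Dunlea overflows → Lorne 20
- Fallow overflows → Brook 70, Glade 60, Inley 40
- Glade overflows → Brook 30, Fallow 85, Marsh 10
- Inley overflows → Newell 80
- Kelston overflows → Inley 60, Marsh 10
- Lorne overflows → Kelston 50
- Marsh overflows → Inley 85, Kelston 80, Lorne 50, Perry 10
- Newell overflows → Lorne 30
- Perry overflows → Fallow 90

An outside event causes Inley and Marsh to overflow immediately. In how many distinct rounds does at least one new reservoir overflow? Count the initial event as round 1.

4

Round 1 — Inley, Marsh overflow (initial).
  Kelston: +80 → 80 < 110
  Lorne: +50 → 50 < 80
  Newell: +80 → 80 ≥ 50
  Perry: +10 → 10 < 100
Round 2 — Newell overflows.
  Lorne: +30 → 80 ≥ 80
Round 3 — Lorne overflows.
  Kelston: +50 → 130 ≥ 110
Round 4 — Kelston overflows.
No further overflows.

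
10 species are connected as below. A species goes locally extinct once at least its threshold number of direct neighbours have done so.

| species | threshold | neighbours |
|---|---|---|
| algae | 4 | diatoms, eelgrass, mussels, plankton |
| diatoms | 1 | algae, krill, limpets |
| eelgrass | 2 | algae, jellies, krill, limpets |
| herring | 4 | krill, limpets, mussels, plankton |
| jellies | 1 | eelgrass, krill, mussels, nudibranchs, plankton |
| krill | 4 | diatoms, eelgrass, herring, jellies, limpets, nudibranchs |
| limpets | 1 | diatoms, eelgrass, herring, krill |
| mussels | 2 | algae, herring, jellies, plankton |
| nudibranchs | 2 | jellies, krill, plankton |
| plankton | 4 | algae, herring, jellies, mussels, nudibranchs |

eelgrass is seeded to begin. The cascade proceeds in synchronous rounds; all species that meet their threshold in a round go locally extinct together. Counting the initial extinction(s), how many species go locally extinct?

Round 1 — eelgrass goes locally extinct (initial).
Round 2 — checking thresholds:
  algae: 1 of 4 neighbours < 4, not yet.
  jellies: 1 of 5 neighbours ≥ 1, goes locally extinct.
  krill: 1 of 6 neighbours < 4, not yet.
  limpets: 1 of 4 neighbours ≥ 1, goes locally extinct.
Round 3 — checking thresholds:
  algae: 1 of 4 neighbours < 4, not yet.
  diatoms: 1 of 3 neighbours ≥ 1, goes locally extinct.
  herring: 1 of 4 neighbours < 4, not yet.
  krill: 3 of 6 neighbours < 4, not yet.
  mussels: 1 of 4 neighbours < 2, not yet.
  nudibranchs: 1 of 3 neighbours < 2, not yet.
  plankton: 1 of 5 neighbours < 4, not yet.
Round 4 — checking thresholds:
  algae: 2 of 4 neighbours < 4, not yet.
  herring: 1 of 4 neighbours < 4, not yet.
  krill: 4 of 6 neighbours ≥ 4, goes locally extinct.
  mussels: 1 of 4 neighbours < 2, not yet.
  nudibranchs: 1 of 3 neighbours < 2, not yet.
  plankton: 1 of 5 neighbours < 4, not yet.
Round 5 — checking thresholds:
  algae: 2 of 4 neighbours < 4, not yet.
  herring: 2 of 4 neighbours < 4, not yet.
  mussels: 1 of 4 neighbours < 2, not yet.
  nudibranchs: 2 of 3 neighbours ≥ 2, goes locally extinct.
  plankton: 1 of 5 neighbours < 4, not yet.
Round 6 — no new extinctions; cascade stops.

6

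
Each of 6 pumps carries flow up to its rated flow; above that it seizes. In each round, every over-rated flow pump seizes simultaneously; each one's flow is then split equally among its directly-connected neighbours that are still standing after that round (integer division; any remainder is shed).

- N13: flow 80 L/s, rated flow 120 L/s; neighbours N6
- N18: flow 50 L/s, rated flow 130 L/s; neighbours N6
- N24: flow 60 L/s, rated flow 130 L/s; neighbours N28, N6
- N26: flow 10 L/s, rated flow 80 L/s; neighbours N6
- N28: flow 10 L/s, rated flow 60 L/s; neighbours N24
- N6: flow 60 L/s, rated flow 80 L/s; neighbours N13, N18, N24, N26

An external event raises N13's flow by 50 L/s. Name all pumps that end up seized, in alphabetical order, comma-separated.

Round 1 — N13 at 130 > 120. N13 seizes.
  N13 sheds 130 L/s to N6: 130 each.
    N6: 60+130 = 190 > 80
Round 2 — N6 seizes.
  N6 sheds 190 L/s to N18, N24, N26: 63 each (1 lost).
    N18: 50+63 = 113 ≤ 130
    N24: 60+63 = 123 ≤ 130
    N26: 10+63 = 73 ≤ 80
No further seizures.

N13, N6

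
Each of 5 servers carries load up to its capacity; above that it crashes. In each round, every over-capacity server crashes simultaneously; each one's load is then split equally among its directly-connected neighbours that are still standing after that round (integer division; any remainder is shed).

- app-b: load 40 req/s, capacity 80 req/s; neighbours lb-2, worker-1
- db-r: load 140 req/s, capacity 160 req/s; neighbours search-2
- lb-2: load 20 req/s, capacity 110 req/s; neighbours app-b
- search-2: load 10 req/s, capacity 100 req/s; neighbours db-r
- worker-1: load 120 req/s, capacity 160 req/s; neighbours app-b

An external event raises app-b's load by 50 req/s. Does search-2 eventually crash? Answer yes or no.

no

Round 1 — app-b at 90 > 80. app-b crashes.
  app-b sheds 90 req/s to lb-2, worker-1: 45 each.
    lb-2: 20+45 = 65 ≤ 110
    worker-1: 120+45 = 165 > 160
Round 2 — worker-1 crashes.
  worker-1 sheds 165 req/s: no online neighbours, lost.
No further crashes.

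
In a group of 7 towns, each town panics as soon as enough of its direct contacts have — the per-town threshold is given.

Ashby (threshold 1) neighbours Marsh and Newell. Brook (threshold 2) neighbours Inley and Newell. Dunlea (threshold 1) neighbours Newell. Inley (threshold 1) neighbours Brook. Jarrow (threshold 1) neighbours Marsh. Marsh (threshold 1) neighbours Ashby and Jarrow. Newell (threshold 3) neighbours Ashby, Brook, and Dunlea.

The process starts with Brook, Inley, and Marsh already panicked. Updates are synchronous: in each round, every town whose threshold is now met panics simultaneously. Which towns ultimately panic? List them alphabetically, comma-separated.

Ashby, Brook, Inley, Jarrow, Marsh

Round 1 — Brook, Inley, Marsh panic (initial).
Round 2 — checking thresholds:
  Ashby: 1 of 2 neighbours ≥ 1, panics.
  Jarrow: 1 of 1 neighbours ≥ 1, panics.
  Newell: 1 of 3 neighbours < 3, below threshold.
Round 3 — no new panics; cascade stops.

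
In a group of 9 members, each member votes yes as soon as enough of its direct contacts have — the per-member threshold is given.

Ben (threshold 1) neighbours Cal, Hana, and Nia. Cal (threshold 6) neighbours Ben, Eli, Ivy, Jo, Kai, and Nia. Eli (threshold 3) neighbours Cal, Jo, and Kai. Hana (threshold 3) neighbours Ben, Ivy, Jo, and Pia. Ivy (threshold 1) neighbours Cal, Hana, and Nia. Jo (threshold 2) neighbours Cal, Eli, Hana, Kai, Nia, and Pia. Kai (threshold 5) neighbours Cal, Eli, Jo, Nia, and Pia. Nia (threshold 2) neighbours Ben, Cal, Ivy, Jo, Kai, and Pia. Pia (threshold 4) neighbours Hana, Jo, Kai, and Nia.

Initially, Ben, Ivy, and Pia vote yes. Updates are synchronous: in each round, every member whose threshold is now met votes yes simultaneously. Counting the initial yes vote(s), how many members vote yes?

Round 1 — Ben, Ivy, Pia vote yes (initial).
Round 2 — checking thresholds:
  Cal: 2 of 6 neighbours < 6, holds.
  Hana: 3 of 4 neighbours ≥ 3, votes yes.
  Jo: 1 of 6 neighbours < 2, holds.
  Kai: 1 of 5 neighbours < 5, holds.
  Nia: 3 of 6 neighbours ≥ 2, votes yes.
Round 3 — checking thresholds:
  Cal: 3 of 6 neighbours < 6, holds.
  Jo: 3 of 6 neighbours ≥ 2, votes yes.
  Kai: 2 of 5 neighbours < 5, holds.
Round 4 — no new yes votes; cascade stops.

6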